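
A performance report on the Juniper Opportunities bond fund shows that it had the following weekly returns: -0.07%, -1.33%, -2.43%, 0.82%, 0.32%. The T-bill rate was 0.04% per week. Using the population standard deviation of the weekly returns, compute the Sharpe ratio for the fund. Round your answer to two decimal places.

Mean return r̄ = -2.690 / 5 = -0.5380%
Population std dev = √[7.0063 / 5] = 1.1837%
Sharpe = (r̄ − rf) / σ = (-0.5380 − 0.04) / 1.1837 = -0.5780 / 1.1837 = -0.4883

-0.49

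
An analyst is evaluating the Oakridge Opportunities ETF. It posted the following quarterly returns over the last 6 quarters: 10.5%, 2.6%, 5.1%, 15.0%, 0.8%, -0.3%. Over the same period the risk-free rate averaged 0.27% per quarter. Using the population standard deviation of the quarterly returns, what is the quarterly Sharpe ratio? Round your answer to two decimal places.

r̄ = (10.5 + 2.6 + 5.1 + 15 + 0.8 − 0.3) / 6 = 5.6167%
Σ(r − r̄)² = (10.5 − 5.6167)² + (2.6 − 5.6167)² + … = 179.4683
population σ = √(179.4683 / 6) = √29.9114 = 5.4691%
Sharpe = (r̄ − rf) / σ = (5.6167 − 0.27) / 5.4691 = 5.3467 / 5.4691 = 0.9776

0.98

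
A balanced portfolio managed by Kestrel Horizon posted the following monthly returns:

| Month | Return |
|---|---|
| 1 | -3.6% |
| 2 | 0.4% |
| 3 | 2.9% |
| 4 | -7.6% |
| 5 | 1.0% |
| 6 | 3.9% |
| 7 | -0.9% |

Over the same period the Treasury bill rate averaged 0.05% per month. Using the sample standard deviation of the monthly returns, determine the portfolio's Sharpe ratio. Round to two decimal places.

-0.15

Mean return μ = -3.90 / 7 = -0.5571%
Σ(r − μ)² = (-3.6 − (-0.5571))² + (0.4 − (-0.5571))² + (2.9 − (-0.5571))² + … = 94.1371
sample σ = √(94.1371 / 6) = √15.6895 = 3.9610%
Sharpe = (μ − rf) / σ = (-0.5571 − 0.05) / 3.9610 = -0.6071 / 3.9610 = -0.1533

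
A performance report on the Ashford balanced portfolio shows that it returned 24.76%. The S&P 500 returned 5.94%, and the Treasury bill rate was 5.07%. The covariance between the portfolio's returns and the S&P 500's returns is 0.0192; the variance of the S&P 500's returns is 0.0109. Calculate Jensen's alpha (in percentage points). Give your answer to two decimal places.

β = Cov / Var = 0.0192 / 0.0109 = 1.7615
E[R] = Rf + β(Rm − Rf) = 5.07% + 1.7615 × (5.94% − 5.07%) = 6.6025%
α = Rp − E[R] = 24.76% − 6.6025% = 18.1575

18.16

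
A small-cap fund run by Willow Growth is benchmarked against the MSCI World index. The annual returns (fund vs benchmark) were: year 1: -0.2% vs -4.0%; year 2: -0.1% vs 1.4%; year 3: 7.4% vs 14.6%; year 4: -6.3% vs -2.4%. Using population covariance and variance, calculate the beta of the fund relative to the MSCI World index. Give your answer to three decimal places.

r̄p = 0.2000%,  r̄m = 2.4000%
Cov = Σ(rp − r̄p)(rm − r̄m) / 4 = 30.4750
Var(rm) = Σ(rm − r̄m)² / 4 = 53.4600
β = Cov / Var = 30.4750 / 53.4600 = 0.5701

0.570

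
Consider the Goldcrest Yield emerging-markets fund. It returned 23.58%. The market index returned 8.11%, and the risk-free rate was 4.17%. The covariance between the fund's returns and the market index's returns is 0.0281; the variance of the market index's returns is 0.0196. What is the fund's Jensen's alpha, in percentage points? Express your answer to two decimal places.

13.76

β = Cov / Var = 0.0281 / 0.0196 = 1.4337
E[R] = Rf + β(Rm − Rf) = 4.17% + 1.4337 × (8.11% − 4.17%) = 9.8188%
α = Rp − E[R] = 23.58% − 9.8188% = 13.7612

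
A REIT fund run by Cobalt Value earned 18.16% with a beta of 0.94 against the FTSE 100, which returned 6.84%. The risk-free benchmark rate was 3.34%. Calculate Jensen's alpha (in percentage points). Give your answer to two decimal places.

CAPM expected return = Rf + β(Rm − Rf) = 3.34% + 0.94 × (6.84% − 3.34%) = 3.34 + 0.94 × 3.50 = 6.6300%
Jensen's α = Rp − E[R] = 18.16% − 6.6300% = 11.5300

11.53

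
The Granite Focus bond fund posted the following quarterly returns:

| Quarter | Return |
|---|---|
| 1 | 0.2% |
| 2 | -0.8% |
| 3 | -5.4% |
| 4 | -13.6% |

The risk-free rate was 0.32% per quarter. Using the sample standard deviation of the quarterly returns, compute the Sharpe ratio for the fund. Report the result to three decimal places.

-0.830

r̄ = (0.2 − 0.8 − 5.4 − 13.6) / 4 = -19.60 / 4 = -4.9000%
Σ(r − r̄)² = (0.2 − (-4.9000))² + (-0.8 − (-4.9000))² + … = 118.7600
σ = √[118.7600 / 3] = 6.2918%
Sharpe = (r̄ − rf) / σ = (-4.9000 − 0.32) / 6.2918 = -5.2200 / 6.2918 = -0.8297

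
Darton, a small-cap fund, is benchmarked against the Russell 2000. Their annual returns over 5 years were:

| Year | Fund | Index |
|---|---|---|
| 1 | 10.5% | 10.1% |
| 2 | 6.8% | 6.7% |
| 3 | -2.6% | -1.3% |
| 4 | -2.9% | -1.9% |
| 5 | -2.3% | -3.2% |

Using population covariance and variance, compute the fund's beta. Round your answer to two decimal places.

r̄p = 1.9000%,  r̄m = 2.0800%
Cov = Σ(rp − r̄p)(rm − r̄m) / 5 = 29.6200
Var(rm) = Σ(rm − r̄m)² / 5 = 28.1616
β = Cov / Var = 29.6200 / 28.1616 = 1.0518

1.05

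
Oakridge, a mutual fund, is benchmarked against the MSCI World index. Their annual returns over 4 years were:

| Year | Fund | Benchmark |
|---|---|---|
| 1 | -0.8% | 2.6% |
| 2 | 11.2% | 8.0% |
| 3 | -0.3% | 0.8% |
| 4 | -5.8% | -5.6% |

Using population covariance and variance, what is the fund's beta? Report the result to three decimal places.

r̄p = 1.0750%,  r̄m = 1.4500%
Cov = Σ(rp − r̄p)(rm − r̄m) / 4 = 28.3813
Var(rm) = Σ(rm − r̄m)² / 4 = 23.5875
β = Cov / Var = 28.3813 / 23.5875 = 1.2032

1.203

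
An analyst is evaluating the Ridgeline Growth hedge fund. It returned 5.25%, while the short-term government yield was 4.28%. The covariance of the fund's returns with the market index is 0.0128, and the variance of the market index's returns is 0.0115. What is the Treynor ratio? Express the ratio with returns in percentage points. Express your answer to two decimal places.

β = Cov / Var = 0.0128 / 0.0115 = 1.1130
Treynor = (Rp − Rf) / β = (5.25% − 4.28%) / 1.1130 = 0.97 / 1.1130 = 0.8715

0.87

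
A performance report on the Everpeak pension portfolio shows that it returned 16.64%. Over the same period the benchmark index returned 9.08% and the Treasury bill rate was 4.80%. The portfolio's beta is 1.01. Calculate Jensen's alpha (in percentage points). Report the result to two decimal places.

CAPM expected return = Rf + β(Rm − Rf) = 4.80% + 1.01 × (9.08% − 4.80%) = 4.8 + 1.01 × 4.28 = 9.1228%
Jensen's α = Rp − E[R] = 16.64% − 9.1228% = 7.5172

7.52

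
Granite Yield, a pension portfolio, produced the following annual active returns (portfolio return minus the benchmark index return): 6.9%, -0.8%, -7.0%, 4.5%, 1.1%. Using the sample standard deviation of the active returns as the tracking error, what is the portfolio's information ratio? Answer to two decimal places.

μ = (6.9 − 0.8 − 7 + 4.5 + 1.1) / 5 = 0.9400%
Σ(r − μ)² = 114.2920; sample σ = √(114.2920/4) = 5.3454%
IR = μ / tracking error = 0.9400 / 5.3454 = 0.1759

0.18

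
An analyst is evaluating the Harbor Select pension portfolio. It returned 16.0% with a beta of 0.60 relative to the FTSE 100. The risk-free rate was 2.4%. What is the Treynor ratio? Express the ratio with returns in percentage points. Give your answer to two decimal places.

Treynor = (Rp − Rf) / β = (16.0% − 2.4%) / 0.60 = 13.60 / 0.60 = 22.6667

22.67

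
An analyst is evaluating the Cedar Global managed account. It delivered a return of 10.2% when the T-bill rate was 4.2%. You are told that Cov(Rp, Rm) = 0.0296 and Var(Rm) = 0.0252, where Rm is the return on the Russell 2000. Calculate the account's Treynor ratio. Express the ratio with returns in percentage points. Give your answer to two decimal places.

β = Cov / Var = 0.0296 / 0.0252 = 1.1746
Treynor = (Rp − Rf) / β = (10.2% − 4.2%) / 1.1746 = 6.00 / 1.1746 = 5.1081

5.11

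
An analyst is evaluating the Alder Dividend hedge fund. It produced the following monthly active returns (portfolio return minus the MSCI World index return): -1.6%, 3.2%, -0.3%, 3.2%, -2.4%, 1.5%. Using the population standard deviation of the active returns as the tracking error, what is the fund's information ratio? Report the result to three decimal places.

r̄ = (-1.6 + 3.2 − 0.3 + 3.2 − 2.4 + 1.5) / 6 = 3.60 / 6 = 0.6000%
Σ(r − r̄)² = (-1.6 − 0.6000)² + (3.2 − 0.6000)² + … = 28.9800
population σ = √(28.9800 / 6) = √4.8300 = 2.1977%
IR = r̄ / tracking error = 0.6000 / 2.1977 = 0.2730

0.273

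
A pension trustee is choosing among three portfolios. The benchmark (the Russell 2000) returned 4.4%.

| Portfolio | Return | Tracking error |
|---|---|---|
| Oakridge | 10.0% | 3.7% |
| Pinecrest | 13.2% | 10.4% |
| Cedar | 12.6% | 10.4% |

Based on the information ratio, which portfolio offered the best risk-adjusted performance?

Oakridge: IR = (10.0% − 4.4%) / 3.7% = 1.514
Pinecrest: IR = (13.2% − 4.4%) / 10.4% = 0.846
Cedar: IR = (12.6% − 4.4%) / 10.4% = 0.788
Highest: Oakridge (1.514).

Oakridge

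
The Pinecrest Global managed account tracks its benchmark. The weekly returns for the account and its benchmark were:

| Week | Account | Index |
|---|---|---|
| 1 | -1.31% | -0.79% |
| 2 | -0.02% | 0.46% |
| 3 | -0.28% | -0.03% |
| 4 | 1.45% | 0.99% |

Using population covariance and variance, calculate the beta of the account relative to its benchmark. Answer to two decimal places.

1.45

r̄p = -0.0400%,  r̄m = 0.1575%
Cov = Σ(rp − r̄p)(rm − r̄m) / 4 = 0.6237
Var(rm) = Σ(rm − r̄m)² / 4 = 0.4294
β = Cov / Var = 0.6237 / 0.4294 = 1.4525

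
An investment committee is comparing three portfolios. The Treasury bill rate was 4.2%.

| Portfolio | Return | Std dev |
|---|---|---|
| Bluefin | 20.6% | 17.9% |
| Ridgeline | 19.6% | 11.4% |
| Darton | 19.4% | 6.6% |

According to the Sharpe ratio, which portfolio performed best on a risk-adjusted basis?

Bluefin: Sharpe ratio = (20.6% − 4.2%) / 17.9% = 0.916
Ridgeline: Sharpe ratio = (19.6% − 4.2%) / 11.4% = 1.351
Darton: Sharpe ratio = (19.4% − 4.2%) / 6.6% = 2.303
Highest: Darton (2.303).

Darton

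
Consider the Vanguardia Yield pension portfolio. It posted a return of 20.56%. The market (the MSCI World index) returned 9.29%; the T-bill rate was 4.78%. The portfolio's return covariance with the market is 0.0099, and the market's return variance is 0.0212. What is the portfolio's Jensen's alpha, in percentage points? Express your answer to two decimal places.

β = Cov / Var = 0.0099 / 0.0212 = 0.4670
E[R] = Rf + β(Rm − Rf) = 4.78% + 0.4670 × (9.29% − 4.78%) = 6.8862%
α = Rp − E[R] = 20.56% − 6.8862% = 13.6738

13.67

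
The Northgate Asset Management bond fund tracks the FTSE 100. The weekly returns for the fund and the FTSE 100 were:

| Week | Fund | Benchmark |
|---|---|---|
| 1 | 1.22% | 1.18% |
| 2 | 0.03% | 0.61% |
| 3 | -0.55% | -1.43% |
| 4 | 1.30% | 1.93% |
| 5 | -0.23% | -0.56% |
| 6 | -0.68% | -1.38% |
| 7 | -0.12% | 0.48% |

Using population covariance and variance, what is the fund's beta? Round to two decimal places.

r̄p = 0.1386%,  r̄m = 0.1186%
Cov = Σ(rp − r̄p)(rm − r̄m) / 7 = 0.8069
Var(rm) = Σ(rm − r̄m)² / 7 = 1.4120
β = Cov / Var = 0.8069 / 1.4120 = 0.5715

0.57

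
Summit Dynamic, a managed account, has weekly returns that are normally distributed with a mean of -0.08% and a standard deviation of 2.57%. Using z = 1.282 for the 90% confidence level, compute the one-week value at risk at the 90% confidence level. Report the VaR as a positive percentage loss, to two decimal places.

3.37

VaR (as % loss) = −(μ − z·σ) = −(-0.08% − 1.282 × 2.57%) = −(-3.37474%) = 3.37474%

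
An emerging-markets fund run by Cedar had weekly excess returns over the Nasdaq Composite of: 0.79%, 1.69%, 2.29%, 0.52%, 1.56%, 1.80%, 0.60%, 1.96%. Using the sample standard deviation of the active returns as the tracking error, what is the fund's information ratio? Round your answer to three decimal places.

2.085

r̄ = (0.79 + 1.69 + 2.29 + 0.52 + 1.56 + 1.8 + 0.6 + 1.96) / 8 = 1.4013%
Σ(r − r̄)² = (0.79 − 1.4013)² + (1.69 − 1.4013)² + … = 3.1619
sample σ = √(3.1619 / 7) = √0.4517 = 0.6721%
IR = r̄ / tracking error = 1.4013 / 0.6721 = 2.0850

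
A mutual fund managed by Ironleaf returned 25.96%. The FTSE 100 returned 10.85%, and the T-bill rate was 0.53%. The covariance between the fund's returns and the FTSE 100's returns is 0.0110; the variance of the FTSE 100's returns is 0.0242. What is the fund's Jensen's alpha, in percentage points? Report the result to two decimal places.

β = Cov / Var = 0.0110 / 0.0242 = 0.4545
E[R] = Rf + β(Rm − Rf) = 0.53% + 0.4545 × (10.85% − 0.53%) = 5.2204%
α = Rp − E[R] = 25.96% − 5.2204% = 20.7396

20.74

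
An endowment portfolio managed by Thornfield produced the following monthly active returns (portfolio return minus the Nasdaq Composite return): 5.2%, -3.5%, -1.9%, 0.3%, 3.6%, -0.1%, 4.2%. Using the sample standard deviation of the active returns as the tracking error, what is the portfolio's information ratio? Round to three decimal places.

r̄ = (5.2 − 3.5 − 1.9 + 0.3 + 3.6 − 0.1 + 4.2) / 7 = 7.80 / 7 = 1.1143%
Sample std dev = √[64.9086 / 6] = 3.2891%
IR = r̄ / tracking error = 1.1143 / 3.2891 = 0.3388

0.339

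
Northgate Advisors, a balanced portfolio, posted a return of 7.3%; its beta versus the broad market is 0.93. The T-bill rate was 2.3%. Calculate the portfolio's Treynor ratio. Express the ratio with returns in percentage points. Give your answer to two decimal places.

5.38

Treynor = (Rp − Rf) / β = (7.3% − 2.3%) / 0.93 = 5.00 / 0.93 = 5.3763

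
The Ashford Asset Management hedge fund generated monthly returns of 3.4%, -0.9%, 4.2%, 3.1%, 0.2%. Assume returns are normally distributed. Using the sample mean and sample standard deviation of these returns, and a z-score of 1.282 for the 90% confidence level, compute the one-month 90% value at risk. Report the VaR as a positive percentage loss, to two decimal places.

μ = (3.4 − 0.9 + 4.2 + 3.1 + 0.2) / 5 = 2.0000%
Σ(r − μ)² = (3.4 − 2.0000)² + (-0.9 − 2.0000)² + … = 19.6600
sample σ = √(19.6600 / 4) = √4.9150 = 2.2170%
VaR = −(μ − z·σ) = −(2.0000 − 1.282 × 2.2170) = −(-0.8422) = 0.8422%

0.84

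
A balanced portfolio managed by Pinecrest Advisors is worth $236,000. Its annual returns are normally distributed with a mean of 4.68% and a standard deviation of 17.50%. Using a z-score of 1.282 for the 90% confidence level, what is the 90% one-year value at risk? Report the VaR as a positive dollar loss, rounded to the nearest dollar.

Return at the 90% tail: μ − z·σ = 4.68% − 1.282 × 17.50% = 4.68 − 22.4350 = -17.7550%
VaR = −(-17.7550%) × $236,000 = 17.7550% × $236,000 = $41,902

$41,902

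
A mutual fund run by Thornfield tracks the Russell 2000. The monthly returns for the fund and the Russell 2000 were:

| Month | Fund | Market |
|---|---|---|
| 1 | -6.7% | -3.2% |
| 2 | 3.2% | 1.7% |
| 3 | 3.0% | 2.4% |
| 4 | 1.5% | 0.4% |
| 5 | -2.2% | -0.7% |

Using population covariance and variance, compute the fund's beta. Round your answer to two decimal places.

1.87

r̄p = -0.2400%,  r̄m = 0.1200%
Cov = Σ(rp − r̄p)(rm − r̄m) / 5 = 7.2728
Var(rm) = Σ(rm − r̄m)² / 5 = 3.8936
β = Cov / Var = 7.2728 / 3.8936 = 1.8679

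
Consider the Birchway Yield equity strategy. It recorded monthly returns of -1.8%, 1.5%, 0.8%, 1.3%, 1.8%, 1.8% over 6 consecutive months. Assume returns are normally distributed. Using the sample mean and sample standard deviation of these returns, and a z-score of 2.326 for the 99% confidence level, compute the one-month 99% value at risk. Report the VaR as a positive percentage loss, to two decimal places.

r̄ = (-1.8 + 1.5 + 0.8 + 1.3 + 1.8 + 1.8) / 6 = 0.9000%
Σ(r − r̄)² = 9.4400; sample σ = √(9.4400/5) = 1.3740%
VaR = −(r̄ − z·σ) = −(0.9000 − 2.326 × 1.3740) = −(-2.2959) = 2.2959%

2.30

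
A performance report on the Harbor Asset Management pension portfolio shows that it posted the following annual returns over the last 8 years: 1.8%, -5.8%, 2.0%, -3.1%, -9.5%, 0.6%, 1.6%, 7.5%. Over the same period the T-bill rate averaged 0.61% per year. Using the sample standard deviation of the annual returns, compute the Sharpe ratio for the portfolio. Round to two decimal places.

Mean return μ = -4.90 / 8 = -0.6125%
Σ(r − μ)² = 196.9088; sample σ = √(196.9088/7) = 5.3038%
Sharpe = (μ − rf) / σ = (-0.6125 − 0.61) / 5.3038 = -1.2225 / 5.3038 = -0.2305

-0.23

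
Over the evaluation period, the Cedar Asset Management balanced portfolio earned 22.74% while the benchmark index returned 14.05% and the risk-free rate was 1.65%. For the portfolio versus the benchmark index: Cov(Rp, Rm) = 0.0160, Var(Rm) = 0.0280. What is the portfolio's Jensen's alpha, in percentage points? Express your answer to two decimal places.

β = Cov / Var = 0.0160 / 0.0280 = 0.5714
E[R] = Rf + β(Rm − Rf) = 1.65% + 0.5714 × (14.05% − 1.65%) = 8.7354%
α = Rp − E[R] = 22.74% − 8.7354% = 14.0046

14.00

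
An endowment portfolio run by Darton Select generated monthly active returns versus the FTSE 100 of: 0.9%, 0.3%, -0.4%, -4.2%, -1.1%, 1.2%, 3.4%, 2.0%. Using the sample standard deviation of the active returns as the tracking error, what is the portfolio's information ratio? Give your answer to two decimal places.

0.12

r̄ = (0.9 + 0.3 − 0.4 − 4.2 − 1.1 + 1.2 + 3.4 + 2) / 8 = 0.2625%
Sample σ = √[Σ(r − r̄)² / 7] = √[36.3588 / 7] = √5.1941 = 2.2791%
IR = r̄ / tracking error = 0.2625 / 2.2791 = 0.1152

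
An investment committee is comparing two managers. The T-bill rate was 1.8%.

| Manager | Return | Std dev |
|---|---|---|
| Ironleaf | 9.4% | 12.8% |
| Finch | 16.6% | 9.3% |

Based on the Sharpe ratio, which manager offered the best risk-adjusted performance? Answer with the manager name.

Finch

Ironleaf: Sharpe ratio = (9.4% − 1.8%) / 12.8% = 0.594
Finch: Sharpe ratio = (16.6% − 1.8%) / 9.3% = 1.591
Highest: Finch (1.591).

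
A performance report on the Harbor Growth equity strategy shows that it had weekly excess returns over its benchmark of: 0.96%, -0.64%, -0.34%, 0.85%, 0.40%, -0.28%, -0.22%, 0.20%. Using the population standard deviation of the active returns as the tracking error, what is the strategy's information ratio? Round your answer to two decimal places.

r̄ = (0.96 − 0.64 − 0.34 + 0.85 + 0.4 − 0.28 − 0.22 + 0.2) / 8 = 0.1163%
Population σ = √[Σ(r − r̄)² / 8] = √[2.3880 / 8] = √0.2985 = 0.5464%
IR = r̄ / tracking error = 0.1163 / 0.5464 = 0.2128

0.21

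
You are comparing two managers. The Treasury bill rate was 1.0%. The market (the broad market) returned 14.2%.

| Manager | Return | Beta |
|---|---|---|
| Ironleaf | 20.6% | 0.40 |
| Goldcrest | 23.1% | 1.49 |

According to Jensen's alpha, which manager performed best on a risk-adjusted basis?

Ironleaf

Ironleaf: α = 20.6% − [1.0% + 0.40 × (14.2% − 1.0%)] = 14.320
Goldcrest: α = 23.1% − [1.0% + 1.49 × (14.2% − 1.0%)] = 2.432
Highest: Ironleaf (14.320).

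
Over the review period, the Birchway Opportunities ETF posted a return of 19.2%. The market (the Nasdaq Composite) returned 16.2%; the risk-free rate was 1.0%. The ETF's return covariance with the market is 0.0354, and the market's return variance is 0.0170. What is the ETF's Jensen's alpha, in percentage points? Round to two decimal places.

β = Cov / Var = 0.0354 / 0.0170 = 2.0824
E[R] = Rf + β(Rm − Rf) = 1.0% + 2.0824 × (16.2% − 1.0%) = 32.6525%
α = Rp − E[R] = 19.2% − 32.6525% = -13.4525

-13.45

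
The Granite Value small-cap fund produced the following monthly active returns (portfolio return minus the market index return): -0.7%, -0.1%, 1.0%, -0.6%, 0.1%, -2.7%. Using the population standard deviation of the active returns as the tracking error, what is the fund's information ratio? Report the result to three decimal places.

r̄ = (-0.7 − 0.1 + 1 − 0.6 + 0.1 − 2.7) / 6 = -3.00 / 6 = -0.5000%
Population σ = √[Σ(r − r̄)² / 6] = √[7.6600 / 6] = √1.2767 = 1.1299%
IR = r̄ / tracking error = -0.5000 / 1.1299 = -0.4425

-0.443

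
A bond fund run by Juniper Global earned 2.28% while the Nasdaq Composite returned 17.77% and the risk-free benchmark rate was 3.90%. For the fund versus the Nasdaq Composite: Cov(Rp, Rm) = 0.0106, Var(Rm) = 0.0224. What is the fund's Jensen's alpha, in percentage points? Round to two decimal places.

β = Cov / Var = 0.0106 / 0.0224 = 0.4732
E[R] = Rf + β(Rm − Rf) = 3.90% + 0.4732 × (17.77% − 3.90%) = 10.4633%
α = Rp − E[R] = 2.28% − 10.4633% = -8.1833

-8.18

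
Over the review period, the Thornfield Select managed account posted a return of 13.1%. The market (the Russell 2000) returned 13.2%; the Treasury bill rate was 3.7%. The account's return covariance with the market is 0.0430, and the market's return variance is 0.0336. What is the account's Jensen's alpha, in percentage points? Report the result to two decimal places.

-2.76

β = Cov / Var = 0.0430 / 0.0336 = 1.2798
E[R] = Rf + β(Rm − Rf) = 3.7% + 1.2798 × (13.2% − 3.7%) = 15.8581%
α = Rp − E[R] = 13.1% − 15.8581% = -2.7581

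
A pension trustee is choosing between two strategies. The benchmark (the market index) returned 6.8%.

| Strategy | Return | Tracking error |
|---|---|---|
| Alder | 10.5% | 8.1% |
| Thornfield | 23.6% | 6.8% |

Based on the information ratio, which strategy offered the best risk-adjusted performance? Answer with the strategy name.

Thornfield

Alder: IR = (10.5% − 6.8%) / 8.1% = 0.457
Thornfield: IR = (23.6% − 6.8%) / 6.8% = 2.471
Highest: Thornfield (2.471).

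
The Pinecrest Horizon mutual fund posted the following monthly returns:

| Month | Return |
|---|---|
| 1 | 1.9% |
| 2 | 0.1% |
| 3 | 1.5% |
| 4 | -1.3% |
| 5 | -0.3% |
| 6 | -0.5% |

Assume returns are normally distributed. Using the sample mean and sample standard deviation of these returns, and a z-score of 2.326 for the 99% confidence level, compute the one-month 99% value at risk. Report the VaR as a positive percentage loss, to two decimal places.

r̄ = (1.9 + 0.1 + 1.5 − 1.3 − 0.3 − 0.5) / 6 = 0.2333%
Sample σ = √[Σ(r − r̄)² / 5] = √[7.5733 / 5] = √1.5147 = 1.2307%
VaR = −(r̄ − z·σ) = −(0.2333 − 2.326 × 1.2307) = −(-2.6293) = 2.6293%

2.63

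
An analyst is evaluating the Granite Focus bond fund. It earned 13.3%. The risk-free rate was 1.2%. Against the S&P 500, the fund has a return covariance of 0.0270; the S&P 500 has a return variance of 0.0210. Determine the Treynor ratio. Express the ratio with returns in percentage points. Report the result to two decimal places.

β = Cov / Var = 0.0270 / 0.0210 = 1.2857
Treynor = (Rp − Rf) / β = (13.3% − 1.2%) / 1.2857 = 12.10 / 1.2857 = 9.4112

9.41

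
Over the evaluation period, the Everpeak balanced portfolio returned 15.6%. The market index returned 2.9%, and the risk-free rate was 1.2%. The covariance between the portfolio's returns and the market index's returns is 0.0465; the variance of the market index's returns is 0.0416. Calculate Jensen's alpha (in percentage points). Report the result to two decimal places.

12.50

β = Cov / Var = 0.0465 / 0.0416 = 1.1178
E[R] = Rf + β(Rm − Rf) = 1.2% + 1.1178 × (2.9% − 1.2%) = 3.1003%
α = Rp − E[R] = 15.6% − 3.1003% = 12.4997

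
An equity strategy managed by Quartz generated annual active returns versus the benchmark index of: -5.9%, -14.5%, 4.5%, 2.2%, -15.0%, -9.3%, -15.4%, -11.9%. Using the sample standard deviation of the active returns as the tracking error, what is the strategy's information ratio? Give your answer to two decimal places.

-1.04

r̄ = (-5.9 − 14.5 + 4.5 + 2.2 − 15 − 9.3 − 15.4 − 11.9) / 8 = -65.30 / 8 = -8.1625%
Sample std dev = √[427.3988 / 7] = 7.8139%
IR = r̄ / tracking error = -8.1625 / 7.8139 = -1.0446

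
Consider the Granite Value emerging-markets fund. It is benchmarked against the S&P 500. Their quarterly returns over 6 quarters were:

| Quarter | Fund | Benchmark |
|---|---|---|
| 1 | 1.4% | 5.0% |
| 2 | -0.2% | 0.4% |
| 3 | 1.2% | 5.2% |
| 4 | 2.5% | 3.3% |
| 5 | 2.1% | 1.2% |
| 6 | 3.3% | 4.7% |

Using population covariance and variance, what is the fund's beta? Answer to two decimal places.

r̄p = 1.7167%,  r̄m = 3.3000%
Cov = Σ(rp − r̄p)(rm − r̄m) / 6 = 0.9083
Var(rm) = Σ(rm − r̄m)² / 6 = 3.5467
β = Cov / Var = 0.9083 / 3.5467 = 0.2561

0.26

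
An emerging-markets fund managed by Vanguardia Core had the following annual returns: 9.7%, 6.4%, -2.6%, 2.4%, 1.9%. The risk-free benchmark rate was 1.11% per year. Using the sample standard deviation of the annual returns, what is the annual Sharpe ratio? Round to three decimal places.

r̄ = (9.7 + 6.4 − 2.6 + 2.4 + 1.9) / 5 = 17.80 / 5 = 3.5600%
Σ(r − r̄)² = 87.8120; sample σ = √(87.8120/4) = 4.6854%
Sharpe = (r̄ − rf) / σ = (3.5600 − 1.11) / 4.6854 = 2.4500 / 4.6854 = 0.5229

0.523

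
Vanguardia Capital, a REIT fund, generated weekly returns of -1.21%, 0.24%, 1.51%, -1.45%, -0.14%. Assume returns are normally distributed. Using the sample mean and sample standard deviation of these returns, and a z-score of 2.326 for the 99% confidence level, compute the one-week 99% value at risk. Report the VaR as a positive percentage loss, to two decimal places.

r̄ = (-1.21 + 0.24 + 1.51 − 1.45 − 0.14) / 5 = -1.050 / 5 = -0.2100%
Σ(r − r̄)² = 5.7034; sample σ = √(5.7034/4) = 1.1941%
VaR = −(r̄ − z·σ) = −(-0.2100 − 2.326 × 1.1941) = −(-2.9875) = 2.9875%

2.99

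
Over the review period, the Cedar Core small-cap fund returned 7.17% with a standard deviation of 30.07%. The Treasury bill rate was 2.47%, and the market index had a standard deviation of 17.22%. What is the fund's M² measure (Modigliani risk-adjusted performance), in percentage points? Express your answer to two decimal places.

Sharpe = (Rp − Rf) / σp = (7.17% − 2.47%) / 30.07% = 0.1563
M² = Rf + Sharpe × σm = 2.47% + 0.1563 × 17.22% = 5.1615%

5.16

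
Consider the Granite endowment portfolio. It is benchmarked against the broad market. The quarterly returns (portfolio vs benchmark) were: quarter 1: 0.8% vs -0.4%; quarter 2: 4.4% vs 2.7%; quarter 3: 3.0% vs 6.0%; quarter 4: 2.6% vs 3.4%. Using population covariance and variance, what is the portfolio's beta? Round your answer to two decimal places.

0.33

r̄p = 2.7000%,  r̄m = 2.9250%
Cov = Σ(rp − r̄p)(rm − r̄m) / 4 = 1.7025
Var(rm) = Σ(rm − r̄m)² / 4 = 5.1969
β = Cov / Var = 1.7025 / 5.1969 = 0.3276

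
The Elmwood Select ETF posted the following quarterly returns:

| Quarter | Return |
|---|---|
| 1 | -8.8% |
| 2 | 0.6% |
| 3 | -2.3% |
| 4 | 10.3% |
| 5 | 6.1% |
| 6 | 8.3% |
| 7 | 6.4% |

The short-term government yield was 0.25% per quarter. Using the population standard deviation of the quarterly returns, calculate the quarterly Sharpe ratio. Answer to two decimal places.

0.43

r̄ = (-8.8 + 0.6 − 2.3 + 10.3 + 6.1 + 8.3 + 6.4) / 7 = 20.60 / 7 = 2.9429%
Population std dev = √[275.6171 / 7] = 6.2749%
Sharpe = (r̄ − rf) / σ = (2.9429 − 0.25) / 6.2749 = 2.6929 / 6.2749 = 0.4292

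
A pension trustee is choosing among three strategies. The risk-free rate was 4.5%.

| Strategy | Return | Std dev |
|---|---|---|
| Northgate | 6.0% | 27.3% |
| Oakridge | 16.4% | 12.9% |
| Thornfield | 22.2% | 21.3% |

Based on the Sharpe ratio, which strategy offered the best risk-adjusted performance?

Northgate: Sharpe ratio = (6.0% − 4.5%) / 27.3% = 0.055
Oakridge: Sharpe ratio = (16.4% − 4.5%) / 12.9% = 0.922
Thornfield: Sharpe ratio = (22.2% − 4.5%) / 21.3% = 0.831
Highest: Oakridge (0.922).

Oakridge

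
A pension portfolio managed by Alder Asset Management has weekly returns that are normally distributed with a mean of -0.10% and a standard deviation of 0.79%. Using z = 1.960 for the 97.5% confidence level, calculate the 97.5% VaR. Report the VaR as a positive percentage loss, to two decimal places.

VaR (as % loss) = −(μ − z·σ) = −(-0.10% − 1.960 × 0.79%) = −(-1.6484%) = 1.6484%

1.65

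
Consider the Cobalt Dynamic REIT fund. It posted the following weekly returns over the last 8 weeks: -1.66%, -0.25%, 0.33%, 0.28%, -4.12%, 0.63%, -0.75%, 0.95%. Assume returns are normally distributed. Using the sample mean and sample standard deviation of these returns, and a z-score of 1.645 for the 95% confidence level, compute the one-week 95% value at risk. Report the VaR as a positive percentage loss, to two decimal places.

μ = (-1.66 − 0.25 + 0.33 + 0.28 − 4.12 + 0.63 − 0.75 + 0.95) / 8 = -4.590 / 8 = -0.5738%
Σ(r − μ)² = (-1.66 − (-0.5738))² + (-0.25 − (-0.5738))² + (0.33 − (-0.5738))² + … = 19.2082
σ = √[19.2082 / 7] = 1.6565%
VaR = −(μ − z·σ) = −(-0.5738 − 1.645 × 1.6565) = −(-3.2987) = 3.2987%

3.30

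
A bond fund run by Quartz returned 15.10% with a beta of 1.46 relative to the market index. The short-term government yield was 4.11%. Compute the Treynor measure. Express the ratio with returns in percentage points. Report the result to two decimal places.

Treynor = (Rp − Rf) / β = (15.10% − 4.11%) / 1.46 = 10.99 / 1.46 = 7.5274

7.53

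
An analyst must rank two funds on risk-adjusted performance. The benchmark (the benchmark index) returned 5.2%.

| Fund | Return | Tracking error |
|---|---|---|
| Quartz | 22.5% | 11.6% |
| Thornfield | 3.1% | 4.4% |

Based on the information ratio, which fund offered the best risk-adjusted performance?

Quartz

Quartz: IR = (22.5% − 5.2%) / 11.6% = 1.491
Thornfield: IR = (3.1% − 5.2%) / 4.4% = -0.477
Highest: Quartz (1.491).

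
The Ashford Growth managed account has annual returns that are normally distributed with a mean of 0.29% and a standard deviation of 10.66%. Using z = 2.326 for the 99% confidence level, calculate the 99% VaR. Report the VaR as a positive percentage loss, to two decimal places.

24.51

VaR (as % loss) = −(μ − z·σ) = −(0.29% − 2.326 × 10.66%) = −(-24.50516%) = 24.50516%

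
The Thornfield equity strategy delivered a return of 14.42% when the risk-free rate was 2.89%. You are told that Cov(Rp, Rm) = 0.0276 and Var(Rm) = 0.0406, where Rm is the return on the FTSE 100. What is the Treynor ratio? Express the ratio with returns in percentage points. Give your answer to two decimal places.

β = Cov / Var = 0.0276 / 0.0406 = 0.6798
Treynor = (Rp − Rf) / β = (14.42% − 2.89%) / 0.6798 = 11.53 / 0.6798 = 16.9609

16.96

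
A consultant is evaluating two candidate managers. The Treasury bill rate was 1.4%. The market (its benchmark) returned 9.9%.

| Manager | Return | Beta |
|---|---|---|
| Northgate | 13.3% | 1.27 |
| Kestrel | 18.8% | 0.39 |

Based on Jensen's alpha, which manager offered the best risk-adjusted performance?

Kestrel

Northgate: α = 13.3% − [1.4% + 1.27 × (9.9% − 1.4%)] = 1.105
Kestrel: α = 18.8% − [1.4% + 0.39 × (9.9% − 1.4%)] = 14.085
Highest: Kestrel (14.085).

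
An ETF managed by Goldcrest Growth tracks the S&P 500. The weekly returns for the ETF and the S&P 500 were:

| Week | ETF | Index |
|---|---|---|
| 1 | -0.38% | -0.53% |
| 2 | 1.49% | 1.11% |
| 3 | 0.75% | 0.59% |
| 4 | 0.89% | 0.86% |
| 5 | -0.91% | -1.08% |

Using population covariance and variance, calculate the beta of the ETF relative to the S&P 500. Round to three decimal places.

1.031

r̄p = 0.3680%,  r̄m = 0.1900%
Cov = Σ(rp − r̄p)(rm − r̄m) / 5 = 0.7393
Var(rm) = Σ(rm − r̄m)² / 5 = 0.7173
β = Cov / Var = 0.7393 / 0.7173 = 1.0307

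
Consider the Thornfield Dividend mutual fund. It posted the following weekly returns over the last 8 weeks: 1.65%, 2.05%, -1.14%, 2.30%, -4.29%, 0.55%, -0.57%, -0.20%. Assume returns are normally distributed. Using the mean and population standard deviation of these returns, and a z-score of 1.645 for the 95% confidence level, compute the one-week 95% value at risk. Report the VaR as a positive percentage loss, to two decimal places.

3.28

Mean return μ = 0.350 / 8 = 0.0438%
Σ(r − μ)² = (1.65 − 0.0438)² + (2.05 − 0.0438)² + (-1.14 − 0.0438)² + … = 32.5708
σ = √[32.5708 / 8] = 2.0178%
VaR = −(μ − z·σ) = −(0.0438 − 1.645 × 2.0178) = −(-3.2755) = 3.2755%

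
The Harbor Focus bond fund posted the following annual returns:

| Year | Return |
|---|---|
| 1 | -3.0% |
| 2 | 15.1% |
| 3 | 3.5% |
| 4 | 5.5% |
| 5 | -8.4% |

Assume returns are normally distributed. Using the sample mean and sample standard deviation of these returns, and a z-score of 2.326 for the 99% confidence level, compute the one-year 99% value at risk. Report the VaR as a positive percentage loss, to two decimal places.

μ = (-3 + 15.1 + 3.5 + 5.5 − 8.4) / 5 = 2.5400%
Sample σ = √[Σ(r − μ)² / 4] = √[317.8120 / 4] = √79.4530 = 8.9136%
VaR = −(μ − z·σ) = −(2.5400 − 2.326 × 8.9136) = −(-18.1930) = 18.1930%

18.19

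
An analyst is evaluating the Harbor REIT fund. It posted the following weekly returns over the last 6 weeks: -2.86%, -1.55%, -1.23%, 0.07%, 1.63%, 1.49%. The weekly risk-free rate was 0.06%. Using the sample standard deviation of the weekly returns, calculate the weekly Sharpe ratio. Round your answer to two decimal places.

r̄ = (-2.86 − 1.55 − 1.23 + 0.07 + 1.63 + 1.49) / 6 = -2.450 / 6 = -0.4083%
Σ(r − r̄)² = (-2.86 − (-0.4083))² + (-1.55 − (-0.4083))² + (-1.23 − (-0.4083))² + … = 15.9765
sample σ = √(15.9765 / 5) = √3.1953 = 1.7875%
Sharpe = (r̄ − rf) / σ = (-0.4083 − 0.06) / 1.7875 = -0.4683 / 1.7875 = -0.2620

-0.26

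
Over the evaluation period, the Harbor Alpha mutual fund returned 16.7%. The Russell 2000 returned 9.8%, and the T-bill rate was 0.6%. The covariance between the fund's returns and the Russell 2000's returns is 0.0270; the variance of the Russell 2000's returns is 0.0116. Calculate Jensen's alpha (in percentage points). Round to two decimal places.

-5.31

β = Cov / Var = 0.0270 / 0.0116 = 2.3276
E[R] = Rf + β(Rm − Rf) = 0.6% + 2.3276 × (9.8% − 0.6%) = 22.0139%
α = Rp − E[R] = 16.7% − 22.0139% = -5.3139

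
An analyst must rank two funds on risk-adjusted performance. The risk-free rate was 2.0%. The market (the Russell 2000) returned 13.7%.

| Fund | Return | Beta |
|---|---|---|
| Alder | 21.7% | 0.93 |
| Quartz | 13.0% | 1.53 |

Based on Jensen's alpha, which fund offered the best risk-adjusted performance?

Alder: α = 21.7% − [2.0% + 0.93 × (13.7% − 2.0%)] = 8.819
Quartz: α = 13.0% − [2.0% + 1.53 × (13.7% − 2.0%)] = -6.901
Highest: Alder (8.819).

Alder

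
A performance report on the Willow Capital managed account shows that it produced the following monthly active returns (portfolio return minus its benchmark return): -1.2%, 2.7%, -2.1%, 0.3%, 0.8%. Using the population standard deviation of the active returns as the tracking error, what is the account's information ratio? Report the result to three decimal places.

μ = (-1.2 + 2.7 − 2.1 + 0.3 + 0.8) / 5 = 0.50 / 5 = 0.1000%
Population std dev = √[13.8200 / 5] = 1.6625%
IR = μ / tracking error = 0.1000 / 1.6625 = 0.0602

0.060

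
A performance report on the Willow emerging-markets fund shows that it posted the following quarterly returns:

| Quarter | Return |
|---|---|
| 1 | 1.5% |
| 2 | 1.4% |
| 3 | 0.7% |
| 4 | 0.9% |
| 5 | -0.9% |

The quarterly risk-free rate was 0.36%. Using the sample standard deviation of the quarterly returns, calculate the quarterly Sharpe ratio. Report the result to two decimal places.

r̄ = (1.5 + 1.4 + 0.7 + 0.9 − 0.9) / 5 = 3.60 / 5 = 0.7200%
Sample σ = √[Σ(r − r̄)² / 4] = √[3.7280 / 4] = √0.9320 = 0.9654%
Sharpe = (r̄ − rf) / σ = (0.7200 − 0.36) / 0.9654 = 0.3600 / 0.9654 = 0.3729

0.37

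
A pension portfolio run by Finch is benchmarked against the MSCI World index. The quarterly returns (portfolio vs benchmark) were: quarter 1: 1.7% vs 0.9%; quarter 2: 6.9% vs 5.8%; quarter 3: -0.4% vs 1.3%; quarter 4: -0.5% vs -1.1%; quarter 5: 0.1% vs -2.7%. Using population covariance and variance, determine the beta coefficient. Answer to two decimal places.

0.85

r̄p = 1.5600%,  r̄m = 0.8400%
Cov = Σ(rp − r̄p)(rm − r̄m) / 5 = 6.9516
Var(rm) = Σ(rm − r̄m)² / 5 = 8.2224
β = Cov / Var = 6.9516 / 8.2224 = 0.8454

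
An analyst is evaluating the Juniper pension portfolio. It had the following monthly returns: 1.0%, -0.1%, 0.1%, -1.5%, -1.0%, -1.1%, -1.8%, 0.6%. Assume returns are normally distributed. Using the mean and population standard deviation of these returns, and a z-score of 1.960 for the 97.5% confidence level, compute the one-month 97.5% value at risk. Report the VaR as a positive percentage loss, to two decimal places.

μ = (1 − 0.1 + 0.1 − 1.5 − 1 − 1.1 − 1.8 + 0.6) / 8 = -3.80 / 8 = -0.4750%
Population std dev = √[7.2750 / 8] = 0.9536%
VaR = −(μ − z·σ) = −(-0.4750 − 1.960 × 0.9536) = −(-2.3441) = 2.3441%

2.34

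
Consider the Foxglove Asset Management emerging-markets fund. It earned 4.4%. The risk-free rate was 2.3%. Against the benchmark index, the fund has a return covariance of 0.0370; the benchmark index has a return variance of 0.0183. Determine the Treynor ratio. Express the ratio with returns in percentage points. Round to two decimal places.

β = Cov / Var = 0.0370 / 0.0183 = 2.0219
Treynor = (Rp − Rf) / β = (4.4% − 2.3%) / 2.0219 = 2.10 / 2.0219 = 1.0386

1.04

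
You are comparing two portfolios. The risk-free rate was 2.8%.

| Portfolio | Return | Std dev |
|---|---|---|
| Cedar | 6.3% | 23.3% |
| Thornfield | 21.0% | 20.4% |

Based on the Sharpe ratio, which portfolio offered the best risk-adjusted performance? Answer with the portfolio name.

Cedar: Sharpe ratio = (6.3% − 2.8%) / 23.3% = 0.150
Thornfield: Sharpe ratio = (21.0% − 2.8%) / 20.4% = 0.892
Highest: Thornfield (0.892).

Thornfield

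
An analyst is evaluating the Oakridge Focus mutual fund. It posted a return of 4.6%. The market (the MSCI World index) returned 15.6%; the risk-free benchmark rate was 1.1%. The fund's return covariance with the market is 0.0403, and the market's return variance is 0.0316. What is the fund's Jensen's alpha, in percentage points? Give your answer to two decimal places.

-14.99

β = Cov / Var = 0.0403 / 0.0316 = 1.2753
E[R] = Rf + β(Rm − Rf) = 1.1% + 1.2753 × (15.6% − 1.1%) = 19.5919%
α = Rp − E[R] = 4.6% − 19.5919% = -14.9919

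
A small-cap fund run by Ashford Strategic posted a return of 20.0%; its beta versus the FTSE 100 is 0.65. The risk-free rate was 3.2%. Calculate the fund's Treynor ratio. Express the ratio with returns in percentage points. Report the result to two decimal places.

25.85

Treynor = (Rp − Rf) / β = (20.0% − 3.2%) / 0.65 = 16.80 / 0.65 = 25.8462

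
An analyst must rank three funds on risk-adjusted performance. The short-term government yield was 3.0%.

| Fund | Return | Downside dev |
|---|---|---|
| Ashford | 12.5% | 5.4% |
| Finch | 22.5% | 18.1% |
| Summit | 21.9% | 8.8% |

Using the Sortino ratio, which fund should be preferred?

Ashford: Sortino ratio = (12.5% − 3.0%) / 5.4% = 1.759
Finch: Sortino ratio = (22.5% − 3.0%) / 18.1% = 1.077
Summit: Sortino ratio = (21.9% − 3.0%) / 8.8% = 2.148
Highest: Summit (2.148).

Summit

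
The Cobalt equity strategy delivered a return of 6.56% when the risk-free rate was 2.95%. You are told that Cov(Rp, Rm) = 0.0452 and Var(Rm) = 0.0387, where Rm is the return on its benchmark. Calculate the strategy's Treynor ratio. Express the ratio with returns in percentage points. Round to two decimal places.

3.09

β = Cov / Var = 0.0452 / 0.0387 = 1.1680
Treynor = (Rp − Rf) / β = (6.56% − 2.95%) / 1.1680 = 3.61 / 1.1680 = 3.0908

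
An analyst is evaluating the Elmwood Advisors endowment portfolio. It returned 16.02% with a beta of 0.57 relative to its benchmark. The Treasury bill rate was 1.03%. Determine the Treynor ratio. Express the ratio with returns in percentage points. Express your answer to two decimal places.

Treynor = (Rp − Rf) / β = (16.02% − 1.03%) / 0.57 = 14.99 / 0.57 = 26.2982

26.30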